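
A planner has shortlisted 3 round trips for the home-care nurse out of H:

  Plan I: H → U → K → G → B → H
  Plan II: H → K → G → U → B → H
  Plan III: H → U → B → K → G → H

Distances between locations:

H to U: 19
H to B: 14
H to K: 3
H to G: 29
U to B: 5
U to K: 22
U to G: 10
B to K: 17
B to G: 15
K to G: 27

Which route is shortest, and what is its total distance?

Plan I: 19 + 22 + 27 + 15 + 14 = 97
Plan II: 3 + 27 + 10 + 5 + 14 = 59
Plan III: 19 + 5 + 17 + 27 + 29 = 97

Shortest is Plan II, total 59.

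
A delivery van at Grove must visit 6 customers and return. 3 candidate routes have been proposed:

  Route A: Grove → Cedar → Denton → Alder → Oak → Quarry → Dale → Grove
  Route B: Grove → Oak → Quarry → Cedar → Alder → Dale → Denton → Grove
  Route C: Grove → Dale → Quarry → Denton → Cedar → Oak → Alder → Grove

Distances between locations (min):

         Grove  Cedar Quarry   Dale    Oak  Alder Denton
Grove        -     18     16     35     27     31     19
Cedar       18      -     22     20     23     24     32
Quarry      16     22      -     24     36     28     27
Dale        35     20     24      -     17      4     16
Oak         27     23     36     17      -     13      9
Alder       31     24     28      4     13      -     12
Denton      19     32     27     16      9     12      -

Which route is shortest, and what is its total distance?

Shortest is Route B, total 148 min.

Route A: 18 + 32 + 12 + 13 + 36 + 24 + 35 = 170
Route B: 27 + 36 + 22 + 24 + 4 + 16 + 19 = 148
Route C: 35 + 24 + 27 + 32 + 23 + 13 + 31 = 185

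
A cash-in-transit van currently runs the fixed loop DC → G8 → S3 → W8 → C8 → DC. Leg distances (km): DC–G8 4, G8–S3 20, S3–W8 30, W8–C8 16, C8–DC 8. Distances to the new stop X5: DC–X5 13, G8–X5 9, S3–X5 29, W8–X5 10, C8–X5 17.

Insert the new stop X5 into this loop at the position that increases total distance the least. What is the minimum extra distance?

Insertion cost between consecutive stops i–j is d(i,X5) + d(X5,j) − d(i,j):
  between DC and G8: 13 + 9 − 4 = 18
  between G8 and S3: 9 + 29 − 20 = 18
  between S3 and W8: 29 + 10 − 30 = 9
  between W8 and C8: 10 + 17 − 16 = 11
  between C8 and DC: 17 + 13 − 8 = 22
Cheapest insertion is between S3 and W8, adding 9.
New total = 78 + 9 = 87.

Adding 9 km by placing X5 on the S3–W8 leg.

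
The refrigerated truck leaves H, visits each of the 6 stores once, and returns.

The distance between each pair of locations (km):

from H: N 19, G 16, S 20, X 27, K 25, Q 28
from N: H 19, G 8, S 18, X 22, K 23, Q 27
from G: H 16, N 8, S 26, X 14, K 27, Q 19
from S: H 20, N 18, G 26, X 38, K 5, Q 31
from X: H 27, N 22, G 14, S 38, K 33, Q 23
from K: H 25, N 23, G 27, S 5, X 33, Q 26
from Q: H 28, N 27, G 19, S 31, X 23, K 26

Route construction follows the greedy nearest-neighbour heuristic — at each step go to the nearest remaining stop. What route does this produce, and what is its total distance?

Nearest-neighbour total = 123 km; route H → G → N → S → K → Q → X → H.

At H the remaining stops are G 16, N 19, S 20, K 25, X 27, Q 28; go to G.
At G the remaining stops are N 8, X 14, Q 19, S 26, K 27; go to N.
At N the remaining stops are S 18, X 22, K 23, Q 27; go to S.
At S the remaining stops are K 5, Q 31, X 38; go to K.
At K the remaining stops are Q 26, X 33; go to Q.
At Q the remaining stops are X 23; go to X.
Return X→H: 27.
Total = 16 + 8 + 18 + 5 + 26 + 23 + 27 = 123.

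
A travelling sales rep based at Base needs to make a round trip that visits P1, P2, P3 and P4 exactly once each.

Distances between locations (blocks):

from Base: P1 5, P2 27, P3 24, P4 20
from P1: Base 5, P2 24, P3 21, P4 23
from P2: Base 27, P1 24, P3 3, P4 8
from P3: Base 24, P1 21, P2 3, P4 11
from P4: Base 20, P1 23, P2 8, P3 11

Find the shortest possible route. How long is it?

Minimum total distance: 57 blocks.

With 4 stops there are 4!/2 = 12 distinct round trips (a route and its reverse cost the same).
Base→P1→P2→P3→P4→Base: 5+24+3+11+20 = 63
Base→P1→P2→P4→P3→Base: 5+24+8+11+24 = 72
Base→P1→P3→P2→P4→Base: 5+21+3+8+20 = 57
Base→P1→P3→P4→P2→Base: 5+21+11+8+27 = 72
Base→P1→P4→P2→P3→Base: 5+23+8+3+24 = 63
Base→P1→P4→P3→P2→Base: 5+23+11+3+27 = 69
Base→P2→P1→P3→P4→Base: 27+24+21+11+20 = 103
Base→P2→P1→P4→P3→Base: 27+24+23+11+24 = 109
Base→P2→P3→P1→P4→Base: 27+3+21+23+20 = 94
Base→P2→P4→P1→P3→Base: 27+8+23+21+24 = 103
Base→P3→P1→P2→P4→Base: 24+21+24+8+20 = 97
Base→P3→P2→P1→P4→Base: 24+3+24+23+20 = 94
The minimum is 57.
One optimal route: Base → P1 → P3 → P2 → P4 → Base (or its reverse).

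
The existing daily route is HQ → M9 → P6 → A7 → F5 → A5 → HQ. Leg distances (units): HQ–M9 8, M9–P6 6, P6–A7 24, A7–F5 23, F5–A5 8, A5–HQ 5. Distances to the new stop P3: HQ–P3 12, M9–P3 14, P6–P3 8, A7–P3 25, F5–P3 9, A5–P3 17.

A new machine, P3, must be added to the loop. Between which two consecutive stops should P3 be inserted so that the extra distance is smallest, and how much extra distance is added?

Insertion cost between consecutive stops i–j is d(i,P3) + d(P3,j) − d(i,j):
  between HQ and M9: 12 + 14 − 8 = 18
  between M9 and P6: 14 + 8 − 6 = 16
  between P6 and A7: 8 + 25 − 24 = 9
  between A7 and F5: 25 + 9 − 23 = 11
  between F5 and A5: 9 + 17 − 8 = 18
  between A5 and HQ: 17 + 12 − 5 = 24
Cheapest insertion is between P6 and A7, adding 9.
New total = 74 + 9 = 83.

Adding 9 by placing P3 on the P6–A7 leg.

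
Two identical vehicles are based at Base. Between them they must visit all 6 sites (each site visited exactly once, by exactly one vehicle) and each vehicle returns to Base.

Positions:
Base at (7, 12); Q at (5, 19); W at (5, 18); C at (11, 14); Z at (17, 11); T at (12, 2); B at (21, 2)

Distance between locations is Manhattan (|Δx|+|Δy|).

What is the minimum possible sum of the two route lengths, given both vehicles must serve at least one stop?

Check every non-empty split of the stops between the two vehicles; for each half take its own optimal tour:
  {Q} + {W, C, Z, T, B}: 18 + 64 = 82
  {W} + {Q, C, Z, T, B}: 16 + 66 = 82
  {Q, W} + {C, Z, T, B}: 18 + 52 = 70
  {C} + {Q, W, Z, T, B}: 12 + 66 = 78
  {Q, C} + {W, Z, T, B}: 26 + 64 = 90
  {W, C} + {Q, Z, T, B}: 24 + 66 = 90
  … (31 splits in total)
Best: vehicle 1 Base → Q → W → Base = 18; vehicle 2 Base → C → Z → B → T → Base = 52; combined 70.

Minimum combined distance: 70.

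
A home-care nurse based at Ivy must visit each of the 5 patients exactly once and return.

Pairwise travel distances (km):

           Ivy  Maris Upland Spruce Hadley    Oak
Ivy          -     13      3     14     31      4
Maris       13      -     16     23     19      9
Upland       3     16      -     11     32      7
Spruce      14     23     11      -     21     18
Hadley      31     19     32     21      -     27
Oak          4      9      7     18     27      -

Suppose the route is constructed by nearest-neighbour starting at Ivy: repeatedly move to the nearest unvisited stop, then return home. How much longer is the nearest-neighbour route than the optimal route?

The nearest-neighbour route is 6 km longer than optimal.

Ivy: Upland=3, Oak=4, Maris=13, Spruce=14, Hadley=31 ⇒ Upland
Upland: Oak=7, Spruce=11, Maris=16, Hadley=32 ⇒ Oak
Oak: Maris=9, Spruce=18, Hadley=27 ⇒ Maris
Maris: Hadley=19, Spruce=23 ⇒ Hadley
Hadley: Spruce=21 ⇒ Spruce
NN route Ivy → Upland → Oak → Maris → Hadley → Spruce → Ivy costs 73.
Optimal: Ivy → Upland → Spruce → Hadley → Maris → Oak → Ivy costs 67 (by enumerating all 60 distinct tours).
Excess = 73 − 67 = 6.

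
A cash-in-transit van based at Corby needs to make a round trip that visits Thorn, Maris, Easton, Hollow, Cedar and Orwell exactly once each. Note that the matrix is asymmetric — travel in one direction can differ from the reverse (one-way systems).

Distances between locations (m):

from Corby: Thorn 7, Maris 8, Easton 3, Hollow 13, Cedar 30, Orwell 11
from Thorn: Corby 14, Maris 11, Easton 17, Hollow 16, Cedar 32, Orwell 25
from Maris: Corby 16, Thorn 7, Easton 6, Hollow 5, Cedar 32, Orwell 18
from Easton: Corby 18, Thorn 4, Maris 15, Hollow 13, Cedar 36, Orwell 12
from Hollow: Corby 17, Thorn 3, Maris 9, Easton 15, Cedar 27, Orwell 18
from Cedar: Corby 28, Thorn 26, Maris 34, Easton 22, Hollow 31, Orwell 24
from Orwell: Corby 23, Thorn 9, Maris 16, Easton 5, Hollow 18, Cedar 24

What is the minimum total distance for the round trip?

Corby → Thorn → Maris → Easton → Hollow → Cedar → Orwell → Corby: 7+11+6+13+27+24+23 = 111
Corby → Thorn → Maris → Easton → Hollow → Orwell → Cedar → Corby: 7+11+6+13+18+24+28 = 107
Corby → Thorn → Maris → Easton → Cedar → Hollow → Orwell → Corby: 7+11+6+36+31+18+23 = 132
Corby → Thorn → Maris → Easton → Cedar → Orwell → Hollow → Corby: 7+11+6+36+24+18+17 = 119
Corby → Thorn → Maris → Easton → Orwell → Hollow → Cedar → Corby: 7+11+6+12+18+27+28 = 109
Corby → Thorn → Maris → Easton → Orwell → Cedar → Hollow → Corby: 7+11+6+12+24+31+17 = 108
Corby → Thorn → Maris → Hollow → Easton → Cedar → Orwell → Corby: 7+11+5+15+36+24+23 = 121
Corby → Thorn → Maris → Hollow → Easton → Orwell → Cedar → Corby: 7+11+5+15+12+24+28 = 102
… (712 more)
Corby → Maris → Hollow → Cedar → Orwell → Easton → Thorn → Corby: 8+5+27+24+5+4+14 = 87  ← best
The minimum is 87.
One optimal route: Corby → Maris → Hollow → Cedar → Orwell → Easton → Thorn → Corby.

87 m — the shortest possible round trip.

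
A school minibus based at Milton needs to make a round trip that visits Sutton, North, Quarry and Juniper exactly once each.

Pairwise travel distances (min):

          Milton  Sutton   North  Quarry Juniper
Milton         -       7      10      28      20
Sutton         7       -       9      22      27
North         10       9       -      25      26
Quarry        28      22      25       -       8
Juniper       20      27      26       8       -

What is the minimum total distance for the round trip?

Minimum total distance: 69 min.

Milton-Sutton-North-Quarry-Juniper-Milton: 7+9+25+8+20 = 69
Milton-Sutton-North-Juniper-Quarry-Milton: 7+9+26+8+28 = 78
Milton-Sutton-Quarry-North-Juniper-Milton: 7+22+25+26+20 = 100
Milton-Sutton-Quarry-Juniper-North-Milton: 7+22+8+26+10 = 73
Milton-Sutton-Juniper-North-Quarry-Milton: 7+27+26+25+28 = 113
Milton-Sutton-Juniper-Quarry-North-Milton: 7+27+8+25+10 = 77
Milton-North-Sutton-Quarry-Juniper-Milton: 10+9+22+8+20 = 69
Milton-North-Sutton-Juniper-Quarry-Milton: 10+9+27+8+28 = 82
Milton-North-Quarry-Sutton-Juniper-Milton: 10+25+22+27+20 = 104
Milton-North-Juniper-Sutton-Quarry-Milton: 10+26+27+22+28 = 113
Milton-Quarry-Sutton-North-Juniper-Milton: 28+22+9+26+20 = 105
Milton-Quarry-North-Sutton-Juniper-Milton: 28+25+9+27+20 = 109
The minimum is 69.
One optimal route: Milton → Sutton → North → Quarry → Juniper → Milton (or its reverse).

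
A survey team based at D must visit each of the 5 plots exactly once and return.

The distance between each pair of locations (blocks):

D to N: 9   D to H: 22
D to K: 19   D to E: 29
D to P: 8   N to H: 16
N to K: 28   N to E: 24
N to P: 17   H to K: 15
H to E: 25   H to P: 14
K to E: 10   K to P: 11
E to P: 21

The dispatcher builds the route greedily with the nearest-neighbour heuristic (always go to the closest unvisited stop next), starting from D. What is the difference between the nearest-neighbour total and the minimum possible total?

From D: P=8, N=9, K=19, H=22, E=29 → choose P (8).
From P: K=11, H=14, N=17, E=21 → choose K (11).
From K: E=10, H=15, N=28 → choose E (10).
From E: N=24, H=25 → choose N (24).
From N: H=16 → choose H (16).
NN route D → P → K → E → N → H → D costs 91.
Optimal: D → N → H → K → E → P → D costs 79 (by enumerating all 60 distinct tours).
Excess = 91 − 79 = 12.

12 blocks longer than the optimal tour.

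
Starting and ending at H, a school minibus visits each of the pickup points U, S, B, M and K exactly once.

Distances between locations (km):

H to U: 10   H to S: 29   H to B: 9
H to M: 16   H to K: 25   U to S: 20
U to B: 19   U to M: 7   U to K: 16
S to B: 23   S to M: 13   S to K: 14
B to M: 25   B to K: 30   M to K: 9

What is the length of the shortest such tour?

There are 60 distinct closed tours to check (reversals are equivalent).
H→U→S→B→M→K→H: 10+20+23+25+9+25 = 112
H→U→S→B→K→M→H: 10+20+23+30+9+16 = 108
H→U→S→M→B→K→H: 10+20+13+25+30+25 = 123
H→U→S→M→K→B→H: 10+20+13+9+30+9 = 91
H→U→S→K→B→M→H: 10+20+14+30+25+16 = 115
H→U→S→K→M→B→H: 10+20+14+9+25+9 = 87
H→U→B→S→M→K→H: 10+19+23+13+9+25 = 99
H→U→B→S→K→M→H: 10+19+23+14+9+16 = 91
H→U→B→M→S→K→H: 10+19+25+13+14+25 = 106
H→U→B→M→K→S→H: 10+19+25+9+14+29 = 106
H→U→B→K→S→M→H: 10+19+30+14+13+16 = 102
H→U→B→K→M→S→H: 10+19+30+9+13+29 = 110
H→U→M→S→B→K→H: 10+7+13+23+30+25 = 108
H→U→M→S→K→B→H: 10+7+13+14+30+9 = 83
… (46 more)
H→U→M→K→S→B→H: 10+7+9+14+23+9 = 72  ← best
The minimum is 72.
One optimal route: H → U → M → K → S → B → H (or its reverse).

Shortest round trip = 72 km.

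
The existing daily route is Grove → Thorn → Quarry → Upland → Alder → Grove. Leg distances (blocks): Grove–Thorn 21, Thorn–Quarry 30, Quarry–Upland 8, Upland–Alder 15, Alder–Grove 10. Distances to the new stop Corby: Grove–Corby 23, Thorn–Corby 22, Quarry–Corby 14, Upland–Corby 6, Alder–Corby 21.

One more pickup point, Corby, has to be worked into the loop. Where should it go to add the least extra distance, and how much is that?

+6 blocks — insert Corby between Thorn and Quarry.

Insertion cost between consecutive stops i–j is d(i,Corby) + d(Corby,j) − d(i,j):
  between Grove and Thorn: 23 + 22 − 21 = 24
  between Thorn and Quarry: 22 + 14 − 30 = 6
  between Quarry and Upland: 14 + 6 − 8 = 12
  between Upland and Alder: 6 + 21 − 15 = 12
  between Alder and Grove: 21 + 23 − 10 = 34
Cheapest insertion is between Thorn and Quarry, adding 6.
New total = 84 + 6 = 90.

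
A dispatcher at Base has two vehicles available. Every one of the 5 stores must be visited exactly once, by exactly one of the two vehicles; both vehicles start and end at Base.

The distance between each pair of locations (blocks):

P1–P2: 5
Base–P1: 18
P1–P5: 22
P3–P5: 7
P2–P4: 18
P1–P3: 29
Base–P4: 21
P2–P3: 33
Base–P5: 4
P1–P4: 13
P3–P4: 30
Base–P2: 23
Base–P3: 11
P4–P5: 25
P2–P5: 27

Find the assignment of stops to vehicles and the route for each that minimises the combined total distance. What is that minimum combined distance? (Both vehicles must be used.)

84 blocks — the smallest possible combined total.

Try each way of splitting the stops between the two vehicles (each non-empty) and, for each split, find the best tour for each vehicle:
  {P1} + {P2, P3, P4, P5}: 36 + 82 = 118
  {P2} + {P1, P3, P4, P5}: 46 + 72 = 118
  {P1, P2} + {P3, P4, P5}: 46 + 62 = 108
  {P3} + {P1, P2, P4, P5}: 22 + 70 = 92
  {P1, P3} + {P2, P4, P5}: 58 + 70 = 128
  {P2, P3} + {P1, P4, P5}: 67 + 60 = 127
  … (15 splits in total)
  {P1, P2, P4} + {P3, P5}: 62 + 22 = 84  ← best
Best: vehicle 1 Base → P1 → P2 → P4 → Base = 62; vehicle 2 Base → P3 → P5 → Base = 22; combined 84.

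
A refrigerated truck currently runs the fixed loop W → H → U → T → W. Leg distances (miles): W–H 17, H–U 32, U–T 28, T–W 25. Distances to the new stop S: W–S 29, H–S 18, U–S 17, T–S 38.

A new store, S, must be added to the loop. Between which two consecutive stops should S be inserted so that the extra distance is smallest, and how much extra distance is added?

Insertion cost between consecutive stops i–j is d(i,S) + d(S,j) − d(i,j):
  between W and H: 29 + 18 − 17 = 30
  between H and U: 18 + 17 − 32 = 3
  between U and T: 17 + 38 − 28 = 27
  between T and W: 38 + 29 − 25 = 42
Cheapest insertion is between H and U, adding 3.
New total = 102 + 3 = 105.

+3 miles — insert S between H and U.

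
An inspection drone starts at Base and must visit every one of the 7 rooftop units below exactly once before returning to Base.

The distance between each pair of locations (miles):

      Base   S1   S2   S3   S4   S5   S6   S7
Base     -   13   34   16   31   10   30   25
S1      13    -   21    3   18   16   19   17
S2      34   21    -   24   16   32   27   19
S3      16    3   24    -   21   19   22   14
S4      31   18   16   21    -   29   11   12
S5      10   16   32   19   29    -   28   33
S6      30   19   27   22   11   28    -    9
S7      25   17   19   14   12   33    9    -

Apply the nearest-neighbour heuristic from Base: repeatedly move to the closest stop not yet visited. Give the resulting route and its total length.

113 miles along Base → S5 → S1 → S3 → S7 → S6 → S4 → S2 → Base.

At Base the remaining stops are S5 10, S1 13, S3 16, S7 25, S6 30, S4 31, S2 34; go to S5.
At S5 the remaining stops are S1 16, S3 19, S6 28, S4 29, S2 32, S7 33; go to S1.
At S1 the remaining stops are S3 3, S7 17, S4 18, S6 19, S2 21; go to S3.
At S3 the remaining stops are S7 14, S4 21, S6 22, S2 24; go to S7.
At S7 the remaining stops are S6 9, S4 12, S2 19; go to S6.
At S6 the remaining stops are S4 11, S2 27; go to S4.
At S4 the remaining stops are S2 16; go to S2.
Return S2→Base: 34.
Total = 10 + 16 + 3 + 14 + 9 + 11 + 16 + 34 = 113.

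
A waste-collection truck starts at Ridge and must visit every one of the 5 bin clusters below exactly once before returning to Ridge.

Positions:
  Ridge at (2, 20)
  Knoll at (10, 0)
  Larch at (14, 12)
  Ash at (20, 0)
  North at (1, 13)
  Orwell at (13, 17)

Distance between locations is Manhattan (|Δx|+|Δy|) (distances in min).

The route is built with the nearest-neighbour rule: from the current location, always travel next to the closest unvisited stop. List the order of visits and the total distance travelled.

96 min along Ridge → North → Larch → Orwell → Knoll → Ash → Ridge.

From Ridge: distances to unvisited — North=8, Orwell=14, Larch=20, Knoll=28, Ash=38. Nearest is North (8).
From North: distances to unvisited — Larch=14, Orwell=16, Knoll=22, Ash=32. Nearest is Larch (14).
From Larch: distances to unvisited — Orwell=6, Knoll=16, Ash=18. Nearest is Orwell (6).
From Orwell: distances to unvisited — Knoll=20, Ash=24. Nearest is Knoll (20).
From Knoll: distances to unvisited — Ash=10. Nearest is Ash (10).
Return Ash→Ridge: 38.
Total = 8 + 14 + 6 + 20 + 10 + 38 = 96.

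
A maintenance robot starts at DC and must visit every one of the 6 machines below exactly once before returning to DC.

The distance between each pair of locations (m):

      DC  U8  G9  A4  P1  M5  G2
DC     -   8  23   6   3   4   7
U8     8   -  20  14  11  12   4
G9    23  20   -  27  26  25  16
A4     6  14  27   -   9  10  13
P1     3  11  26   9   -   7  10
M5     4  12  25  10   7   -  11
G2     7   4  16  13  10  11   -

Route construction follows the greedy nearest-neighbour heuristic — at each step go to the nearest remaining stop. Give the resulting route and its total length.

At DC the remaining stops are P1 3, M5 4, A4 6, G2 7, U8 8, G9 23; go to P1.
At P1 the remaining stops are M5 7, A4 9, G2 10, U8 11, G9 26; go to M5.
At M5 the remaining stops are A4 10, G2 11, U8 12, G9 25; go to A4.
At A4 the remaining stops are G2 13, U8 14, G9 27; go to G2.
At G2 the remaining stops are U8 4, G9 16; go to U8.
At U8 the remaining stops are G9 20; go to G9.
Return G9→DC: 23.
Total = 3 + 7 + 10 + 13 + 4 + 20 + 23 = 80.

Total distance 80 m via the nearest-neighbour route DC → P1 → M5 → A4 → G2 → U8 → G9 → DC.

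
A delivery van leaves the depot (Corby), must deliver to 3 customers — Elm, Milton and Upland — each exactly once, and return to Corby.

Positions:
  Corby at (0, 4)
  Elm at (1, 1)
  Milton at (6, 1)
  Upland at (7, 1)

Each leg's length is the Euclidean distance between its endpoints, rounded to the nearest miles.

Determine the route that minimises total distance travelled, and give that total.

Corby→Elm→Milton→Upland→Corby: 3+5+1+8 = 17
Corby→Elm→Upland→Milton→Corby: 3+6+1+7 = 17
Corby→Milton→Elm→Upland→Corby: 7+5+6+8 = 26
The minimum is 17.
One optimal route: Corby → Elm → Milton → Upland → Corby (or its reverse).

Minimum total distance: 17 miles.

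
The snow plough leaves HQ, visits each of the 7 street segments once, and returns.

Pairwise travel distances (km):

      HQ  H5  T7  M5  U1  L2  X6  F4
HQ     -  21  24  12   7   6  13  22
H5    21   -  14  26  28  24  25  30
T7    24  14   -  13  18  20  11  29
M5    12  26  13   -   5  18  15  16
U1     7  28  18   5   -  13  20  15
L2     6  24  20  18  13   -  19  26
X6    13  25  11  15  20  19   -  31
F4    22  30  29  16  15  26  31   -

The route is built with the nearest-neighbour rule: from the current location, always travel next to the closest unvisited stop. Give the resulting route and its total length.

125 km along HQ → L2 → U1 → M5 → T7 → X6 → H5 → F4 → HQ.

HQ → [L2:6 / U1:7 / M5:12 / X6:13 / H5:21 / F4:22 / T7:24] → L2 (6)
L2 → [U1:13 / M5:18 / X6:19 / T7:20 / H5:24 / F4:26] → U1 (13)
U1 → [M5:5 / F4:15 / T7:18 / X6:20 / H5:28] → M5 (5)
M5 → [T7:13 / X6:15 / F4:16 / H5:26] → T7 (13)
T7 → [X6:11 / H5:14 / F4:29] → X6 (11)
X6 → [H5:25 / F4:31] → H5 (25)
H5 → [F4:30] → F4 (30)
Return F4→HQ: 22.
Total = 6 + 13 + 5 + 13 + 11 + 25 + 30 + 22 = 125.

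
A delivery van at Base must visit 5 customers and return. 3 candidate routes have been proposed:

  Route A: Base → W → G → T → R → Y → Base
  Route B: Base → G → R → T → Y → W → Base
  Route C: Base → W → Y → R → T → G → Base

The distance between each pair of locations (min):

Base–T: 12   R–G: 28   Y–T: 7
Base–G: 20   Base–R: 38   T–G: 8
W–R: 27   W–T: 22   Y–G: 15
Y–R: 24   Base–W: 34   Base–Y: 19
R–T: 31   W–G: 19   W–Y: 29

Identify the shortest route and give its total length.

Route A: 34 + 19 + 8 + 31 + 24 + 19 = 135
Route B: 20 + 28 + 31 + 7 + 29 + 34 = 149
Route C: 34 + 29 + 24 + 31 + 8 + 20 = 146

135 min — Route A is the shortest.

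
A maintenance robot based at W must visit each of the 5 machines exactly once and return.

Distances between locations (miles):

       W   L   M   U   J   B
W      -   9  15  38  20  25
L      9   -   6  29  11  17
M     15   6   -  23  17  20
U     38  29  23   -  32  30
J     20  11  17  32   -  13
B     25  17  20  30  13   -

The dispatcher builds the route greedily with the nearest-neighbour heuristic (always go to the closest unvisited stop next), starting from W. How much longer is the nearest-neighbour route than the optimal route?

12 miles longer than the optimal tour.

W: L=9, M=15, J=20, B=25, U=38 ⇒ L
L: M=6, J=11, B=17, U=29 ⇒ M
M: J=17, B=20, U=23 ⇒ J
J: B=13, U=32 ⇒ B
B: U=30 ⇒ U
NN route W → L → M → J → B → U → W costs 113.
Optimal: W → L → M → U → B → J → W costs 101 (by enumerating all 60 distinct tours).
Excess = 113 − 101 = 12.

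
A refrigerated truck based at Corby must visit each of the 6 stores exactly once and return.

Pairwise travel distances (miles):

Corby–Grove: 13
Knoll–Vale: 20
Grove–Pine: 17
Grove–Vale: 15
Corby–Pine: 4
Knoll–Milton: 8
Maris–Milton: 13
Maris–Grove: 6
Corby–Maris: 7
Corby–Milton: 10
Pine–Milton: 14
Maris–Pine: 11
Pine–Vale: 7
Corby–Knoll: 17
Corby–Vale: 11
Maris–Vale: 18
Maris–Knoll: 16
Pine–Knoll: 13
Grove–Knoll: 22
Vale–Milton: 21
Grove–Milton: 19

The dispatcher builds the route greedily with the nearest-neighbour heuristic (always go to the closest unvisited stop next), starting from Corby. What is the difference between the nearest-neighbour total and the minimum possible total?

From Corby: Pine=4, Maris=7, Milton=10, Vale=11, Grove=13, Knoll=17 → choose Pine (4).
From Pine: Vale=7, Maris=11, Knoll=13, Milton=14, Grove=17 → choose Vale (7).
From Vale: Grove=15, Maris=18, Knoll=20, Milton=21 → choose Grove (15).
From Grove: Maris=6, Milton=19, Knoll=22 → choose Maris (6).
From Maris: Milton=13, Knoll=16 → choose Milton (13).
From Milton: Knoll=8 → choose Knoll (8).
NN route Corby → Pine → Vale → Grove → Maris → Milton → Knoll → Corby costs 70.
Optimal: Corby → Maris → Grove → Vale → Pine → Knoll → Milton → Corby costs 66 (by enumerating all 360 distinct tours).
Excess = 70 − 66 = 4.

The nearest-neighbour route is 4 miles longer than optimal.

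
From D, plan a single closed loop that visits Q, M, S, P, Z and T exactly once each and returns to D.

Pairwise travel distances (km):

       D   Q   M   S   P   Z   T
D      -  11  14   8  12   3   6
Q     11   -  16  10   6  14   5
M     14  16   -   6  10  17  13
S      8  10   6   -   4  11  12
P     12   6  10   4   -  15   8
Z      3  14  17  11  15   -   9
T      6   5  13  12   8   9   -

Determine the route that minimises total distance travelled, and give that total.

Minimum total distance: 47 km.

With 6 stops there are 6!/2 = 360 distinct round trips (a route and its reverse cost the same).
D → Q → M → S → P → Z → T → D: 11+16+6+4+15+9+6 = 67
D → Q → M → S → P → T → Z → D: 11+16+6+4+8+9+3 = 57
D → Q → M → S → Z → P → T → D: 11+16+6+11+15+8+6 = 73
D → Q → M → S → Z → T → P → D: 11+16+6+11+9+8+12 = 73
D → Q → M → S → T → P → Z → D: 11+16+6+12+8+15+3 = 71
D → Q → M → S → T → Z → P → D: 11+16+6+12+9+15+12 = 81
D → Q → M → P → S → Z → T → D: 11+16+10+4+11+9+6 = 67
D → Q → M → P → S → T → Z → D: 11+16+10+4+12+9+3 = 65
… (352 more)
D → M → S → P → Q → T → Z → D: 14+6+4+6+5+9+3 = 47  ← best
The minimum is 47.
One optimal route: D → M → S → P → Q → T → Z → D (or its reverse).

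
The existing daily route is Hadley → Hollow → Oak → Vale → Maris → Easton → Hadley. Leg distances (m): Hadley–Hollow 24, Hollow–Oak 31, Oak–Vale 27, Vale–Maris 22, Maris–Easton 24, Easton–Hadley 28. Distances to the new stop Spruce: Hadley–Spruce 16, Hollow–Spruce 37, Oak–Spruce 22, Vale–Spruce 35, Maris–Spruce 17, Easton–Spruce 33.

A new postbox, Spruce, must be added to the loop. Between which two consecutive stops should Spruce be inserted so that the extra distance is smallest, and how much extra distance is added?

Insertion cost between consecutive stops i–j is d(i,Spruce) + d(Spruce,j) − d(i,j):
  between Hadley and Hollow: 16 + 37 − 24 = 29
  between Hollow and Oak: 37 + 22 − 31 = 28
  between Oak and Vale: 22 + 35 − 27 = 30
  between Vale and Maris: 35 + 17 − 22 = 30
  between Maris and Easton: 17 + 33 − 24 = 26
  between Easton and Hadley: 33 + 16 − 28 = 21
Cheapest insertion is between Easton and Hadley, adding 21.
New total = 156 + 21 = 177.

+21 m — insert Spruce between Easton and Hadley.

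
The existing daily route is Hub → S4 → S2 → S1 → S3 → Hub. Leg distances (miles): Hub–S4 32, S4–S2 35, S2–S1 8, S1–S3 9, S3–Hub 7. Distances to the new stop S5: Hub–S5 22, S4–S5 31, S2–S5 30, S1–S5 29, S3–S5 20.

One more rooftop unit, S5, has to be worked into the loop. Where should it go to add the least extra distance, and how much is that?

+21 miles — insert S5 between Hub and S4.

Insertion cost between consecutive stops i–j is d(i,S5) + d(S5,j) − d(i,j):
  between Hub and S4: 22 + 31 − 32 = 21
  between S4 and S2: 31 + 30 − 35 = 26
  between S2 and S1: 30 + 29 − 8 = 51
  between S1 and S3: 29 + 20 − 9 = 40
  between S3 and Hub: 20 + 22 − 7 = 35
Cheapest insertion is between Hub and S4, adding 21.
New total = 91 + 21 = 112.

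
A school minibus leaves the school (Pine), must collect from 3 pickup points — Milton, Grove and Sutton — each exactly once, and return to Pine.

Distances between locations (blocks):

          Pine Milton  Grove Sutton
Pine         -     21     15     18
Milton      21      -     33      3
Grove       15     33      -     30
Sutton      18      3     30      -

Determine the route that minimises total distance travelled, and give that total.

Shortest round trip = 69 blocks.

Pine→Milton→Grove→Sutton→Pine: 21+33+30+18 = 102
Pine→Milton→Sutton→Grove→Pine: 21+3+30+15 = 69
Pine→Grove→Milton→Sutton→Pine: 15+33+3+18 = 69
The minimum is 69.
One optimal route: Pine → Milton → Sutton → Grove → Pine (or its reverse).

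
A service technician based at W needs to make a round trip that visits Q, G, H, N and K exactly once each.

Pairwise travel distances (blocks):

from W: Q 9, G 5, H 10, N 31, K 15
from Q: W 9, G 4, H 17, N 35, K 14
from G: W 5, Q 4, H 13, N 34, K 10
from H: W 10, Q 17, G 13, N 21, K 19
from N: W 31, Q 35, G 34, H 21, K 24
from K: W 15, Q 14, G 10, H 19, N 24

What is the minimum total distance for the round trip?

Minimum total distance: 78 blocks.

With 5 stops there are 5!/2 = 60 distinct round trips (a route and its reverse cost the same).
W - Q - G - H - N - K - W: 9+4+13+21+24+15 = 86
W - Q - G - H - K - N - W: 9+4+13+19+24+31 = 100
W - Q - G - N - H - K - W: 9+4+34+21+19+15 = 102
W - Q - G - N - K - H - W: 9+4+34+24+19+10 = 100
W - Q - G - K - H - N - W: 9+4+10+19+21+31 = 94
W - Q - G - K - N - H - W: 9+4+10+24+21+10 = 78
W - Q - H - G - N - K - W: 9+17+13+34+24+15 = 112
W - Q - H - G - K - N - W: 9+17+13+10+24+31 = 104
W - Q - H - N - G - K - W: 9+17+21+34+10+15 = 106
W - Q - H - N - K - G - W: 9+17+21+24+10+5 = 86
W - Q - H - K - G - N - W: 9+17+19+10+34+31 = 120
W - Q - H - K - N - G - W: 9+17+19+24+34+5 = 108
W - Q - N - G - H - K - W: 9+35+34+13+19+15 = 125
W - Q - N - G - K - H - W: 9+35+34+10+19+10 = 117
… (46 more)
The minimum is 78.
One optimal route: W → Q → G → K → N → H → W (or its reverse).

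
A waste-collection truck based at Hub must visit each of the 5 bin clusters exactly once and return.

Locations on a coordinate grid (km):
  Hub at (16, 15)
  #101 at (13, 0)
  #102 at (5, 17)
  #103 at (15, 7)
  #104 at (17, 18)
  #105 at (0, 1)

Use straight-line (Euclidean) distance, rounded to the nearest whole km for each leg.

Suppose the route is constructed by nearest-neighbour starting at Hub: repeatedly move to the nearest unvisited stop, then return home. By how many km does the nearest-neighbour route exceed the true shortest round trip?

Hub: #104=3, #103=8, #102=11, #101=15, #105=21 ⇒ #104
#104: #103=11, #102=12, #101=18, #105=24 ⇒ #103
#103: #101=7, #102=14, #105=16 ⇒ #101
#101: #105=13, #102=19 ⇒ #105
#105: #102=17 ⇒ #102
NN route Hub → #104 → #103 → #101 → #105 → #102 → Hub costs 62.
Optimal: Hub → #103 → #101 → #105 → #102 → #104 → Hub costs 60 (by enumerating all 60 distinct tours).
Excess = 62 − 60 = 2.

2 km longer than the optimal tour.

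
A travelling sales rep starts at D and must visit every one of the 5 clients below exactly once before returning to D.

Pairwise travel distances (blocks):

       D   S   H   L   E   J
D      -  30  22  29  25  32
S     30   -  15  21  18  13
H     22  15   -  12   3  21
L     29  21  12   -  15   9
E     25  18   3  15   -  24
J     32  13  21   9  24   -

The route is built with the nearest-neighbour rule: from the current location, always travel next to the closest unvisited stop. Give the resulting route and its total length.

Total distance 92 blocks via the nearest-neighbour route D → H → E → L → J → S → D.

From D: distances to unvisited — H=22, E=25, L=29, S=30, J=32. Nearest is H (22).
From H: distances to unvisited — E=3, L=12, S=15, J=21. Nearest is E (3).
From E: distances to unvisited — L=15, S=18, J=24. Nearest is L (15).
From L: distances to unvisited — J=9, S=21. Nearest is J (9).
From J: distances to unvisited — S=13. Nearest is S (13).
Return S→D: 30.
Total = 22 + 3 + 15 + 9 + 13 + 30 = 92.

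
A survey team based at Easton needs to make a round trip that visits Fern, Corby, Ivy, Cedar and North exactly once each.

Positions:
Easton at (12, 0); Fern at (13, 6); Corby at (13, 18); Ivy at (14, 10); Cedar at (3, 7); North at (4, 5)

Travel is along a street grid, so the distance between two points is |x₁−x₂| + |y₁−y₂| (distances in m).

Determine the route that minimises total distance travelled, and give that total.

With 5 stops there are 5!/2 = 60 distinct round trips (a route and its reverse cost the same).
Easton→Fern→Corby→Ivy→Cedar→North→Easton: 7+12+9+14+3+13 = 58
Easton→Fern→Corby→Ivy→North→Cedar→Easton: 7+12+9+15+3+16 = 62
Easton→Fern→Corby→Cedar→Ivy→North→Easton: 7+12+21+14+15+13 = 82
Easton→Fern→Corby→Cedar→North→Ivy→Easton: 7+12+21+3+15+12 = 70
Easton→Fern→Corby→North→Ivy→Cedar→Easton: 7+12+22+15+14+16 = 86
Easton→Fern→Corby→North→Cedar→Ivy→Easton: 7+12+22+3+14+12 = 70
Easton→Fern→Ivy→Corby→Cedar→North→Easton: 7+5+9+21+3+13 = 58
Easton→Fern→Ivy→Corby→North→Cedar→Easton: 7+5+9+22+3+16 = 62
Easton→Fern→Ivy→Cedar→Corby→North→Easton: 7+5+14+21+22+13 = 82
Easton→Fern→Ivy→Cedar→North→Corby→Easton: 7+5+14+3+22+19 = 70
Easton→Fern→Ivy→North→Corby→Cedar→Easton: 7+5+15+22+21+16 = 86
Easton→Fern→Ivy→North→Cedar→Corby→Easton: 7+5+15+3+21+19 = 70
Easton→Fern→Cedar→Corby→Ivy→North→Easton: 7+11+21+9+15+13 = 76
Easton→Fern→Cedar→Corby→North→Ivy→Easton: 7+11+21+22+15+12 = 88
… (46 more)
The minimum is 58.
One optimal route: Easton → Fern → Corby → Ivy → Cedar → North → Easton (or its reverse).

Minimum total distance: 58 m.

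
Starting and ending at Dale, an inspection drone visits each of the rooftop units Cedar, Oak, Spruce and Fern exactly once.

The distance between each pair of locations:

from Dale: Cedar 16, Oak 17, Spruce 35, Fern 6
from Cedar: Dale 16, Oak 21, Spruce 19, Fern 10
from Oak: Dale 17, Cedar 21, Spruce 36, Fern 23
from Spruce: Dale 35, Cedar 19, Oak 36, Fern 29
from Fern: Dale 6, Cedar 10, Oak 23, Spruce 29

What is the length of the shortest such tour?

Dale-Cedar-Oak-Spruce-Fern-Dale: 16+21+36+29+6 = 108
Dale-Cedar-Oak-Fern-Spruce-Dale: 16+21+23+29+35 = 124
Dale-Cedar-Spruce-Oak-Fern-Dale: 16+19+36+23+6 = 100
Dale-Cedar-Spruce-Fern-Oak-Dale: 16+19+29+23+17 = 104
Dale-Cedar-Fern-Oak-Spruce-Dale: 16+10+23+36+35 = 120
Dale-Cedar-Fern-Spruce-Oak-Dale: 16+10+29+36+17 = 108
Dale-Oak-Cedar-Spruce-Fern-Dale: 17+21+19+29+6 = 92
Dale-Oak-Cedar-Fern-Spruce-Dale: 17+21+10+29+35 = 112
Dale-Oak-Spruce-Cedar-Fern-Dale: 17+36+19+10+6 = 88
Dale-Oak-Fern-Cedar-Spruce-Dale: 17+23+10+19+35 = 104
Dale-Spruce-Cedar-Oak-Fern-Dale: 35+19+21+23+6 = 104
Dale-Spruce-Oak-Cedar-Fern-Dale: 35+36+21+10+6 = 108
The minimum is 88.
One optimal route: Dale → Oak → Spruce → Cedar → Fern → Dale (or its reverse).

88 — the shortest possible round trip.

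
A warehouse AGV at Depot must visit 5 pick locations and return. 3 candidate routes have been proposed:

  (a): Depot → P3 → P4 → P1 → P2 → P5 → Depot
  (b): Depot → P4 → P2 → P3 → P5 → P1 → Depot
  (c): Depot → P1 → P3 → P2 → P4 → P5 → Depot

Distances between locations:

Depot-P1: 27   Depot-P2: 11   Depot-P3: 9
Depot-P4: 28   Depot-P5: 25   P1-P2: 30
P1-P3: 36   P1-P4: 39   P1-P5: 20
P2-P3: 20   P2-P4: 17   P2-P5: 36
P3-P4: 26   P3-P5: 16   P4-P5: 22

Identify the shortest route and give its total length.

(a): 9 + 26 + 39 + 30 + 36 + 25 = 165
(b): 28 + 17 + 20 + 16 + 20 + 27 = 128
(c): 27 + 36 + 20 + 17 + 22 + 25 = 147

Shortest is (b), total 128.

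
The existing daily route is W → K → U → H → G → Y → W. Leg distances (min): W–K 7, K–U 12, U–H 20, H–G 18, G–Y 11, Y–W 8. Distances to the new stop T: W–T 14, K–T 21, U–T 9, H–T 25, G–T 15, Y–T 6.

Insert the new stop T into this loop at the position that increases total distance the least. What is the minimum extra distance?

Insertion cost between consecutive stops i–j is d(i,T) + d(T,j) − d(i,j):
  between W and K: 14 + 21 − 7 = 28
  between K and U: 21 + 9 − 12 = 18
  between U and H: 9 + 25 − 20 = 14
  between H and G: 25 + 15 − 18 = 22
  between G and Y: 15 + 6 − 11 = 10
  between Y and W: 6 + 14 − 8 = 12
Cheapest insertion is between G and Y, adding 10.
New total = 76 + 10 = 86.

Adding 10 min by placing T on the G–Y leg.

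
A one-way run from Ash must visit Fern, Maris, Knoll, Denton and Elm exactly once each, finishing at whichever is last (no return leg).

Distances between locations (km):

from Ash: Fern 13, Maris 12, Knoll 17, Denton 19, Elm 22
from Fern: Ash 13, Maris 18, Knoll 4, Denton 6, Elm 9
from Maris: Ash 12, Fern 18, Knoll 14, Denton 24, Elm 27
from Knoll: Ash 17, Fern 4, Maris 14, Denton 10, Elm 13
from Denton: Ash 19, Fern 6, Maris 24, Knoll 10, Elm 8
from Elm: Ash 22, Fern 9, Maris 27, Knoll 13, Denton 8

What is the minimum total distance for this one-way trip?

There are 5! = 120 possible orderings.
Ash → Fern → Maris → Knoll → Denton → Elm: 13+18+14+10+8 = 63
Ash → Fern → Maris → Knoll → Elm → Denton: 13+18+14+13+8 = 66
Ash → Fern → Maris → Denton → Knoll → Elm: 13+18+24+10+13 = 78
Ash → Fern → Maris → Denton → Elm → Knoll: 13+18+24+8+13 = 76
Ash → Fern → Maris → Elm → Knoll → Denton: 13+18+27+13+10 = 81
Ash → Fern → Maris → Elm → Denton → Knoll: 13+18+27+8+10 = 76
Ash → Fern → Knoll → Maris → Denton → Elm: 13+4+14+24+8 = 63
Ash → Fern → Knoll → Maris → Elm → Denton: 13+4+14+27+8 = 66
Ash → Fern → Knoll → Denton → Maris → Elm: 13+4+10+24+27 = 78
Ash → Fern → Knoll → Denton → Elm → Maris: 13+4+10+8+27 = 62
Ash → Fern → Knoll → Elm → Maris → Denton: 13+4+13+27+24 = 81
Ash → Fern → Knoll → Elm → Denton → Maris: 13+4+13+8+24 = 62
Ash → Fern → Denton → Maris → Knoll → Elm: 13+6+24+14+13 = 70
Ash → Fern → Denton → Maris → Elm → Knoll: 13+6+24+27+13 = 83
… (106 more)
Ash → Maris → Knoll → Fern → Denton → Elm: 12+14+4+6+8 = 44  ← best
The minimum is 44.
One shortest path: Ash → Maris → Knoll → Fern → Denton → Elm.

44 km — the minimum one-way total.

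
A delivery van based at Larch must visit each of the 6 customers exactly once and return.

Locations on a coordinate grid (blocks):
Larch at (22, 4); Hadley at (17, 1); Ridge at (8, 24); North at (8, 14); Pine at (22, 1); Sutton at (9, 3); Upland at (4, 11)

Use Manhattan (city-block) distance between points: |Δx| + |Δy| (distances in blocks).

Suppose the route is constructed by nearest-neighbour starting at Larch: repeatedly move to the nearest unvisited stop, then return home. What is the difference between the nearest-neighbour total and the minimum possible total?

From Larch: Pine=3, Hadley=8, Sutton=14, North=24, Upland=25, Ridge=34 → choose Pine (3).
From Pine: Hadley=5, Sutton=15, North=27, Upland=28, Ridge=37 → choose Hadley (5).
From Hadley: Sutton=10, North=22, Upland=23, Ridge=32 → choose Sutton (10).
From Sutton: North=12, Upland=13, Ridge=22 → choose North (12).
From North: Upland=7, Ridge=10 → choose Upland (7).
From Upland: Ridge=17 → choose Ridge (17).
NN route Larch → Pine → Hadley → Sutton → North → Upland → Ridge → Larch costs 88.
Optimal: Larch → Ridge → North → Upland → Sutton → Hadley → Pine → Larch costs 82 (by enumerating all 360 distinct tours).
Excess = 88 − 82 = 6.

The nearest-neighbour route is 6 blocks longer than optimal.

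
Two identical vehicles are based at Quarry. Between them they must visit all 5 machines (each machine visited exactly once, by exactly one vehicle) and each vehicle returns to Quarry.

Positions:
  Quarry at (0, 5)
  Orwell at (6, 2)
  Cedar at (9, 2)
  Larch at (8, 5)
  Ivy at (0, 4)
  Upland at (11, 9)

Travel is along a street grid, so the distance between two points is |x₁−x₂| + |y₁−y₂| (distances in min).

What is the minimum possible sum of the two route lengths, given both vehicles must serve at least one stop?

Minimum combined distance: 38 min.

Check every non-empty split of the stops between the two vehicles; for each half take its own optimal tour:
  {Orwell} + {Cedar, Larch, Ivy, Upland}: 18 + 36 = 54
  {Cedar} + {Orwell, Larch, Ivy, Upland}: 24 + 36 = 60
  {Orwell, Cedar} + {Larch, Ivy, Upland}: 24 + 32 = 56
  {Larch} + {Orwell, Cedar, Ivy, Upland}: 16 + 36 = 52
  {Orwell, Larch} + {Cedar, Ivy, Upland}: 22 + 36 = 58
  {Cedar, Larch} + {Orwell, Ivy, Upland}: 24 + 36 = 60
  … (15 splits in total)
  {Ivy} + {Orwell, Cedar, Larch, Upland}: 2 + 36 = 38  ← best
Best: vehicle 1 Quarry → Ivy → Quarry = 2; vehicle 2 Quarry → Orwell → Cedar → Upland → Larch → Quarry = 36; combined 38.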